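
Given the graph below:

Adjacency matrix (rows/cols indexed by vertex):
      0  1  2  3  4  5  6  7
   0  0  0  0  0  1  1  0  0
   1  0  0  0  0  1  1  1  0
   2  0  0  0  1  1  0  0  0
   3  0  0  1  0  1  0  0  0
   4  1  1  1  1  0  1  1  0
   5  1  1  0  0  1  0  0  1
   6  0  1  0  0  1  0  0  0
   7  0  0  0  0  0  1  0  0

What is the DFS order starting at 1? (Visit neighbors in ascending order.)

DFS from vertex 1 (neighbors processed in ascending order):
Visit order: 1, 4, 0, 5, 7, 2, 3, 6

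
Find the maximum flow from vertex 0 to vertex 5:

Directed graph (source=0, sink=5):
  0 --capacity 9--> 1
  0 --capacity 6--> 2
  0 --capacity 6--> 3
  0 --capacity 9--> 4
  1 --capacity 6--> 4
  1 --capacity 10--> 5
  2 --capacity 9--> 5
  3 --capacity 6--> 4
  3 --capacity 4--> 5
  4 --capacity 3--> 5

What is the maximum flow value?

Computing max flow:
  Flow on (0->1): 9/9
  Flow on (0->2): 6/6
  Flow on (0->3): 4/6
  Flow on (0->4): 3/9
  Flow on (1->5): 9/10
  Flow on (2->5): 6/9
  Flow on (3->5): 4/4
  Flow on (4->5): 3/3
Maximum flow = 22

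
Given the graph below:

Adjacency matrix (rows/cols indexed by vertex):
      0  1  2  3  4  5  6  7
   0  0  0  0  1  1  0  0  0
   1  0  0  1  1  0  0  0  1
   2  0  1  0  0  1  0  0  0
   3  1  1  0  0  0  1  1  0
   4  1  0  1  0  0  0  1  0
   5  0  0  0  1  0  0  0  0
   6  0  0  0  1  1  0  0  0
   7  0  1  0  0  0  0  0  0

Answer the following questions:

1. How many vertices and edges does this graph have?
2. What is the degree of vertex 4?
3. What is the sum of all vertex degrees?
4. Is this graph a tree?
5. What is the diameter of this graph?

Count: 8 vertices, 9 edges.
Vertex 4 has neighbors [0, 2, 6], degree = 3.
Handshaking lemma: 2 * 9 = 18.
A tree on 8 vertices has 7 edges. This graph has 9 edges (2 extra). Not a tree.
Diameter (longest shortest path) = 3.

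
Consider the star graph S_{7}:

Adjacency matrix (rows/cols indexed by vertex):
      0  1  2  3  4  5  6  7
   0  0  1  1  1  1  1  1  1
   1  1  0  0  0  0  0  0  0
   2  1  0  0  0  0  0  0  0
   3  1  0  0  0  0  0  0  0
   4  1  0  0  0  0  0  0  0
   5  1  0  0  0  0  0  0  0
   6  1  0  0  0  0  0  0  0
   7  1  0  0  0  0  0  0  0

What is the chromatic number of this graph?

S_{7} has one hub adjacent to 7 leaves; leaves are pairwise non-adjacent.
Color the hub 0 and every leaf 1.
Chromatic number = 2.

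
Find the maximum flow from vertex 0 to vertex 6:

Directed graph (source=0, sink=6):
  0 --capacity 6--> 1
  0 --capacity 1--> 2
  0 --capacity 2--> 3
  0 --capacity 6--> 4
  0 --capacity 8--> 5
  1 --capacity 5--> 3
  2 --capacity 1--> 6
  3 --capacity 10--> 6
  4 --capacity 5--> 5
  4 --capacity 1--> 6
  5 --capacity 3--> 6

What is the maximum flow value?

Computing max flow:
  Flow on (0->1): 5/6
  Flow on (0->2): 1/1
  Flow on (0->3): 2/2
  Flow on (0->4): 1/6
  Flow on (0->5): 3/8
  Flow on (1->3): 5/5
  Flow on (2->6): 1/1
  Flow on (3->6): 7/10
  Flow on (4->6): 1/1
  Flow on (5->6): 3/3
Maximum flow = 12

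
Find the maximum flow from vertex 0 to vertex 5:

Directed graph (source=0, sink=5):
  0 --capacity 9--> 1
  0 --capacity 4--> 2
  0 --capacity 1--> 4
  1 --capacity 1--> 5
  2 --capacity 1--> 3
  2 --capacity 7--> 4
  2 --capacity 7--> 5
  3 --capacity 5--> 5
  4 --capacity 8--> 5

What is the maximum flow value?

Computing max flow:
  Flow on (0->1): 1/9
  Flow on (0->2): 4/4
  Flow on (0->4): 1/1
  Flow on (1->5): 1/1
  Flow on (2->5): 4/7
  Flow on (4->5): 1/8
Maximum flow = 6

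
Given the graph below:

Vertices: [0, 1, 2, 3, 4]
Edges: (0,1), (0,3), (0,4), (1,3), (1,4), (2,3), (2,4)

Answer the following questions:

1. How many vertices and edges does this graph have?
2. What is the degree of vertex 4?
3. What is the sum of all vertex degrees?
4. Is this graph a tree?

Count: 5 vertices, 7 edges.
Vertex 4 has neighbors [0, 1, 2], degree = 3.
Handshaking lemma: 2 * 7 = 14.
A tree on 5 vertices has 4 edges. This graph has 7 edges (3 extra). Not a tree.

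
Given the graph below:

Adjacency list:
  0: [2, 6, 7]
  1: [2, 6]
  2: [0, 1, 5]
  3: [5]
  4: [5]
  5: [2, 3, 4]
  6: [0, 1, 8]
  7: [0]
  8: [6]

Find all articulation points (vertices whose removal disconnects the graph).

An articulation point is a vertex whose removal disconnects the graph.
Articulation points: [0, 2, 5, 6]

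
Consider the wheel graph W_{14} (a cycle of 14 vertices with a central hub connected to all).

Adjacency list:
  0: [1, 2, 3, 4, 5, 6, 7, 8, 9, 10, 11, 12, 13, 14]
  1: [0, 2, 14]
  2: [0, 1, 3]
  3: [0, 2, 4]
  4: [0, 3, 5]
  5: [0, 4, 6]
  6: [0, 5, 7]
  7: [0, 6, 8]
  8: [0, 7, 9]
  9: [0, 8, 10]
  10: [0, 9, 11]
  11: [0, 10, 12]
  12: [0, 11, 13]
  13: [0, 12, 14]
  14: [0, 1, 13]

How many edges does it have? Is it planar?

Wheel graph W_{14}: 14 cycle edges + 14 spoke edges = 28 edges.
Total vertices: 15.
The graph is planar.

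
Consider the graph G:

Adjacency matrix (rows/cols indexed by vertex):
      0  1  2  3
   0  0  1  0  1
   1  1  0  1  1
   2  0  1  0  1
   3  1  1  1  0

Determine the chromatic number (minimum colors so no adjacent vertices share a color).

The graph has a maximum clique of size 3 (lower bound on chromatic number).
A valid 3-coloring: {0: 2, 1: 0, 2: 2, 3: 1}.
Chromatic number = 3.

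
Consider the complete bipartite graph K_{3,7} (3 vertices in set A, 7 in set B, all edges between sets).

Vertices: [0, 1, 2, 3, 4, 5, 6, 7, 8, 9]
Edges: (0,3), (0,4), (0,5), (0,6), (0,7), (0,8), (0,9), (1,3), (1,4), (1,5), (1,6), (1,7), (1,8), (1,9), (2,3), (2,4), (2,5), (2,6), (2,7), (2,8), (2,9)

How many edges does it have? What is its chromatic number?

K_{3,7} has 3 * 7 = 21 edges.
Bipartite graphs have chromatic number 2 (color each partition differently).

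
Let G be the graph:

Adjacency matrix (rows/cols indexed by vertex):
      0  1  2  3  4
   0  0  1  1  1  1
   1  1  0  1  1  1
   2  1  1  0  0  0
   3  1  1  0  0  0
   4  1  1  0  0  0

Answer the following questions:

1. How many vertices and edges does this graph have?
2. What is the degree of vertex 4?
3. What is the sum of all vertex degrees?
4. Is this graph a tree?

Count: 5 vertices, 7 edges.
Vertex 4 has neighbors [0, 1], degree = 2.
Handshaking lemma: 2 * 7 = 14.
A tree on 5 vertices has 4 edges. This graph has 7 edges (3 extra). Not a tree.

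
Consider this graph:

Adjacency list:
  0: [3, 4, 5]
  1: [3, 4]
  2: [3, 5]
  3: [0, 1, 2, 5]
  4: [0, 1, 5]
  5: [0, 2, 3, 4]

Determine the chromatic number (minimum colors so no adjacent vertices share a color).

The graph has a maximum clique of size 3 (lower bound on chromatic number).
A valid 3-coloring: {0: 2, 1: 1, 2: 2, 3: 0, 4: 0, 5: 1}.
Chromatic number = 3.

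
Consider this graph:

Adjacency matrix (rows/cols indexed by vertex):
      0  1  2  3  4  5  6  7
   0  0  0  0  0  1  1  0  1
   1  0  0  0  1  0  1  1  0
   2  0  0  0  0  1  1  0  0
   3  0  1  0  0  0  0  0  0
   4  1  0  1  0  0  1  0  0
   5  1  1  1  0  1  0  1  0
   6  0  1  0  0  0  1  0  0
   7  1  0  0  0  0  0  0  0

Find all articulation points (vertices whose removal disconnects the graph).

An articulation point is a vertex whose removal disconnects the graph.
Articulation points: [0, 1, 5]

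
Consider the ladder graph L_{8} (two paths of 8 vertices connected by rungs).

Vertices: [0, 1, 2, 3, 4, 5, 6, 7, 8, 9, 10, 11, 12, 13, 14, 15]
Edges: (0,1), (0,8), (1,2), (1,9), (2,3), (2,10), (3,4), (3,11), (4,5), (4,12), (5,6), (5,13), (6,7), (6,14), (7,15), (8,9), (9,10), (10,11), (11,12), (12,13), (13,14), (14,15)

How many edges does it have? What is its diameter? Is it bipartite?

Ladder graph L_{8}: 8 rungs + 2 * (8-1) path edges = 8 + 14 = 22 edges.
Diameter = 8.
Ladder graphs are bipartite (alternating coloring along each path).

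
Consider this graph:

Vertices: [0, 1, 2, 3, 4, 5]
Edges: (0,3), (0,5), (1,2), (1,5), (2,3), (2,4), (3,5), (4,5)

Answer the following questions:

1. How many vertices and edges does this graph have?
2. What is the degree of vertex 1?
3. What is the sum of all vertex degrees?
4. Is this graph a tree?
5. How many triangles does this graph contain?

Count: 6 vertices, 8 edges.
Vertex 1 has neighbors [2, 5], degree = 2.
Handshaking lemma: 2 * 8 = 16.
A tree on 6 vertices has 5 edges. This graph has 8 edges (3 extra). Not a tree.
Number of triangles = 1.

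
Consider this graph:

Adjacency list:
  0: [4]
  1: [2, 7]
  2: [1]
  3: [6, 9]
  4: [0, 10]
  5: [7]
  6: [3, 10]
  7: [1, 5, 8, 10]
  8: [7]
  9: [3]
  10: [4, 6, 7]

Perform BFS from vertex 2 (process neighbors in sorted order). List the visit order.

BFS from vertex 2 (neighbors processed in ascending order):
Visit order: 2, 1, 7, 5, 8, 10, 4, 6, 0, 3, 9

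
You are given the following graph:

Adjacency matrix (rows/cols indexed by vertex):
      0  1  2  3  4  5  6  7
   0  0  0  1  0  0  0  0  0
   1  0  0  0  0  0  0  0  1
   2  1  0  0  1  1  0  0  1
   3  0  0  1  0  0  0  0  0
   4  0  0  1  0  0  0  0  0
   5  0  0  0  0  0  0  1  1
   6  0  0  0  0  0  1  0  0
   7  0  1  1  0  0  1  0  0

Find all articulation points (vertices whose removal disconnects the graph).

An articulation point is a vertex whose removal disconnects the graph.
Articulation points: [2, 5, 7]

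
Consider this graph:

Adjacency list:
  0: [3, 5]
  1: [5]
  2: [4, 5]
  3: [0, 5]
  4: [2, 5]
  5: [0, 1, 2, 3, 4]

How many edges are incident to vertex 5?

Vertex 5 has neighbors [0, 1, 2, 3, 4], so deg(5) = 5.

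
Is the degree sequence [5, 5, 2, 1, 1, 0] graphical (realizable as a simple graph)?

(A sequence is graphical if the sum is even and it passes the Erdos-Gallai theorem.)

Sum of degrees = 14. Sum is even but fails Erdos-Gallai. The sequence is NOT graphical.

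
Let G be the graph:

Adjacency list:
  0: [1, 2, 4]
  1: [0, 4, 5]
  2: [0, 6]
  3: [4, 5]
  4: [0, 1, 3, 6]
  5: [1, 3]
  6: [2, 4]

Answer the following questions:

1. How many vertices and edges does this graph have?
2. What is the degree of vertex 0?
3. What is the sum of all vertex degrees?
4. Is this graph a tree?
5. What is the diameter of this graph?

Count: 7 vertices, 9 edges.
Vertex 0 has neighbors [1, 2, 4], degree = 3.
Handshaking lemma: 2 * 9 = 18.
A tree on 7 vertices has 6 edges. This graph has 9 edges (3 extra). Not a tree.
Diameter (longest shortest path) = 3.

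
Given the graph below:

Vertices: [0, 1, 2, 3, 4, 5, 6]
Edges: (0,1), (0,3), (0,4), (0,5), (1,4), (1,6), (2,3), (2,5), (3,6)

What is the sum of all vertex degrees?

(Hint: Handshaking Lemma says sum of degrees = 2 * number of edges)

Count edges: 9 edges.
By Handshaking Lemma: sum of degrees = 2 * 9 = 18.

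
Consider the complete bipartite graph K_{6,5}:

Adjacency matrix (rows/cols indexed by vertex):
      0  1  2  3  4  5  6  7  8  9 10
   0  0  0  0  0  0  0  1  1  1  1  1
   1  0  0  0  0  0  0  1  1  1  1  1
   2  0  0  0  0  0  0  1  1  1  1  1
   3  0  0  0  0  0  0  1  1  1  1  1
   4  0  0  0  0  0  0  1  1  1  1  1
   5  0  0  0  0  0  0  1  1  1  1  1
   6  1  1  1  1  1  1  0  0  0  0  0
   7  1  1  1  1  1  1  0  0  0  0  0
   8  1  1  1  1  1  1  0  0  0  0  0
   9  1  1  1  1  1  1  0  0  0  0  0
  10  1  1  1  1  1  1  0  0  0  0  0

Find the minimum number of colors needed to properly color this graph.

K_{6,5} is bipartite: vertices split into two independent sets of size 6 and 5.
Color one set 0, the other 1. No adjacent vertices share a color.
Chromatic number = 2.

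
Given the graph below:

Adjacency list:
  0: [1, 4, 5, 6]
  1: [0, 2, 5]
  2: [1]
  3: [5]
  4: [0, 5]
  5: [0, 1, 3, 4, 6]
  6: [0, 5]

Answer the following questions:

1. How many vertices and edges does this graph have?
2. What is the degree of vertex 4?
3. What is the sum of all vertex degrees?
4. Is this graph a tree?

Count: 7 vertices, 9 edges.
Vertex 4 has neighbors [0, 5], degree = 2.
Handshaking lemma: 2 * 9 = 18.
A tree on 7 vertices has 6 edges. This graph has 9 edges (3 extra). Not a tree.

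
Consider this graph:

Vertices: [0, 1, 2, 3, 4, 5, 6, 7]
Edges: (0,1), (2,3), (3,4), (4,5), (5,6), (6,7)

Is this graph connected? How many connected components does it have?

Checking connectivity: the graph has 2 connected component(s).
Components: [[0, 1], [2, 3, 4, 5, 6, 7]]. The graph is NOT connected.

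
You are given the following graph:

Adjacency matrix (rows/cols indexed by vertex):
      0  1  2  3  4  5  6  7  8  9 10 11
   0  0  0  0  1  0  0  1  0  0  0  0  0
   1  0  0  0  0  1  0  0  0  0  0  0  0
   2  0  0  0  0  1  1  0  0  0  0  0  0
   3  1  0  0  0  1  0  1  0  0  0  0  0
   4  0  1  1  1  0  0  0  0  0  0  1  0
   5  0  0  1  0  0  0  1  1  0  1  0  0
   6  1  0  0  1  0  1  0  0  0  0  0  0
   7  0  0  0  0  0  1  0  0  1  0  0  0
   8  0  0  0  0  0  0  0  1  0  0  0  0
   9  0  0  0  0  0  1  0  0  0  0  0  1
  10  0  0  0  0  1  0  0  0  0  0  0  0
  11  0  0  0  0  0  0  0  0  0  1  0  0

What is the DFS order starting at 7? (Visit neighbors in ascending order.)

DFS from vertex 7 (neighbors processed in ascending order):
Visit order: 7, 5, 2, 4, 1, 3, 0, 6, 10, 9, 11, 8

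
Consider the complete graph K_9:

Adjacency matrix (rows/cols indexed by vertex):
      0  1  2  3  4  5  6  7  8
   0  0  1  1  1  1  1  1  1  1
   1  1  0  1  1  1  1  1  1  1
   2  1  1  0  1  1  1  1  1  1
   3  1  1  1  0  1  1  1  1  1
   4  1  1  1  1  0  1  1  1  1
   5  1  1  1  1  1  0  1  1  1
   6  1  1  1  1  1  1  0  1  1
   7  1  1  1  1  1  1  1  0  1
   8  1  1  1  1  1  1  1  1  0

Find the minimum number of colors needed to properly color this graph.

In K_9, every vertex is adjacent to every other vertex.
Each vertex needs a unique color.
Chromatic number = 9.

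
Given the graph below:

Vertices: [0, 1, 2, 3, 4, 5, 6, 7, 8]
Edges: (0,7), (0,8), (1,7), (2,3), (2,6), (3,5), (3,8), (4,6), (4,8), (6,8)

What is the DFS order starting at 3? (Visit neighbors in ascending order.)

DFS from vertex 3 (neighbors processed in ascending order):
Visit order: 3, 2, 6, 4, 8, 0, 7, 1, 5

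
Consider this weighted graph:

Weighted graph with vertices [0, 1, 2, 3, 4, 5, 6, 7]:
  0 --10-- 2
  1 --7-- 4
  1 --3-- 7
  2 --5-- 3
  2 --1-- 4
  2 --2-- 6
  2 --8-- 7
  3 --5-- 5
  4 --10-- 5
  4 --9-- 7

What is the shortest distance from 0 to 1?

Using Dijkstra's algorithm from vertex 0:
Shortest path: 0 -> 2 -> 4 -> 1
Total weight: 10 + 1 + 7 = 18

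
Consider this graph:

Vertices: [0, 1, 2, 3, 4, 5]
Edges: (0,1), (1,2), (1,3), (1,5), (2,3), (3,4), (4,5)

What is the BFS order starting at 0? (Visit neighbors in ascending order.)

BFS from vertex 0 (neighbors processed in ascending order):
Visit order: 0, 1, 2, 3, 5, 4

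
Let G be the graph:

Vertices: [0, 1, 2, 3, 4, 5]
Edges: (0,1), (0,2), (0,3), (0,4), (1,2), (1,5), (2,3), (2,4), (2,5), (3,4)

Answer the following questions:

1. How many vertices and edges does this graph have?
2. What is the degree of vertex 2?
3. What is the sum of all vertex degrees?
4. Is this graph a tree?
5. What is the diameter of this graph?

Count: 6 vertices, 10 edges.
Vertex 2 has neighbors [0, 1, 3, 4, 5], degree = 5.
Handshaking lemma: 2 * 10 = 20.
A tree on 6 vertices has 5 edges. This graph has 10 edges (5 extra). Not a tree.
Diameter (longest shortest path) = 2.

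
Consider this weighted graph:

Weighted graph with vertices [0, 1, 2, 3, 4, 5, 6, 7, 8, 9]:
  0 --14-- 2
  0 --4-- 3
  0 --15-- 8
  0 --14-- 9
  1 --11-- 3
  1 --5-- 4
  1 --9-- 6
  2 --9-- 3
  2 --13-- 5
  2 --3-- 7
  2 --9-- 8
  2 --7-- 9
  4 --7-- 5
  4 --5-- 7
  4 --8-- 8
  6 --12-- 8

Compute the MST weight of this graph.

Applying Kruskal's algorithm (sort edges by weight, add if no cycle):
  Add (2,7) w=3
  Add (0,3) w=4
  Add (1,4) w=5
  Add (4,7) w=5
  Add (2,9) w=7
  Add (4,5) w=7
  Add (4,8) w=8
  Add (1,6) w=9
  Skip (2,8) w=9 (creates cycle)
  Add (2,3) w=9
  Skip (1,3) w=11 (creates cycle)
  Skip (6,8) w=12 (creates cycle)
  Skip (2,5) w=13 (creates cycle)
  Skip (0,2) w=14 (creates cycle)
  Skip (0,9) w=14 (creates cycle)
  Skip (0,8) w=15 (creates cycle)
MST weight = 57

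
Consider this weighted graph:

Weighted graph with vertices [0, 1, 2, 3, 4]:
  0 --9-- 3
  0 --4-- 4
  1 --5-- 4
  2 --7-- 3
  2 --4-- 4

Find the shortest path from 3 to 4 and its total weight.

Using Dijkstra's algorithm from vertex 3:
Shortest path: 3 -> 2 -> 4
Total weight: 7 + 4 = 11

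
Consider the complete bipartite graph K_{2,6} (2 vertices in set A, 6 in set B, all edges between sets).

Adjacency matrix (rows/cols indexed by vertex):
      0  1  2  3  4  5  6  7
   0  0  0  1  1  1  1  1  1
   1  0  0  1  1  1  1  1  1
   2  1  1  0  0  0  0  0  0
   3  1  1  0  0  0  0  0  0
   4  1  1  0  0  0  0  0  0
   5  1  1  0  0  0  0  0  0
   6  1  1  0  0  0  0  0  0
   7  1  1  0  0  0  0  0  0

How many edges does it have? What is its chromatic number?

K_{2,6} has 2 * 6 = 12 edges.
Bipartite graphs have chromatic number 2 (color each partition differently).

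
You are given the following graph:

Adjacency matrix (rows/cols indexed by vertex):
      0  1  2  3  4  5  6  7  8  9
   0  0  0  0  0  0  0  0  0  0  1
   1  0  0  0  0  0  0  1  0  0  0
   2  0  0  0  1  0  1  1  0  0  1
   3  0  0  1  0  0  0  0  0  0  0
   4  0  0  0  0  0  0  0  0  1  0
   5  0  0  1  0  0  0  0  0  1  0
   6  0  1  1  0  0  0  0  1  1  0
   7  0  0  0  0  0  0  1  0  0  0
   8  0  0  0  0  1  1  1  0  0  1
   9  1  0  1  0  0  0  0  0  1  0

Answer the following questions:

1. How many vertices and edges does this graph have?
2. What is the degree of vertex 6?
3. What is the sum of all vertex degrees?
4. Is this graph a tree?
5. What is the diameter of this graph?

Count: 10 vertices, 11 edges.
Vertex 6 has neighbors [1, 2, 7, 8], degree = 4.
Handshaking lemma: 2 * 11 = 22.
A tree on 10 vertices has 9 edges. This graph has 11 edges (2 extra). Not a tree.
Diameter (longest shortest path) = 4.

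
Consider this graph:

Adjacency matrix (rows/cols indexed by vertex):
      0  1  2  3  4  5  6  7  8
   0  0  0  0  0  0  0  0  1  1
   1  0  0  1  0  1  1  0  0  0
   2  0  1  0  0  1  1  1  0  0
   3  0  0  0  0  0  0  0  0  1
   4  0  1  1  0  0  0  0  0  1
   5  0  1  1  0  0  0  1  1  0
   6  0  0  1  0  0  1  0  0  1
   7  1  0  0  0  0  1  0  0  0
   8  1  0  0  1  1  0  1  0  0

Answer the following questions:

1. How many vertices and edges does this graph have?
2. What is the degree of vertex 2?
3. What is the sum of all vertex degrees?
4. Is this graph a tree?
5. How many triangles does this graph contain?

Count: 9 vertices, 13 edges.
Vertex 2 has neighbors [1, 4, 5, 6], degree = 4.
Handshaking lemma: 2 * 13 = 26.
A tree on 9 vertices has 8 edges. This graph has 13 edges (5 extra). Not a tree.
Number of triangles = 3.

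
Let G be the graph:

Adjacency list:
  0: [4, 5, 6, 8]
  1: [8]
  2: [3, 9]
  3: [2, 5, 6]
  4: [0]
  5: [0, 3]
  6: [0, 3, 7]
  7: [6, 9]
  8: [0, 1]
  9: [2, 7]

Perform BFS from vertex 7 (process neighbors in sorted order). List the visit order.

BFS from vertex 7 (neighbors processed in ascending order):
Visit order: 7, 6, 9, 0, 3, 2, 4, 5, 8, 1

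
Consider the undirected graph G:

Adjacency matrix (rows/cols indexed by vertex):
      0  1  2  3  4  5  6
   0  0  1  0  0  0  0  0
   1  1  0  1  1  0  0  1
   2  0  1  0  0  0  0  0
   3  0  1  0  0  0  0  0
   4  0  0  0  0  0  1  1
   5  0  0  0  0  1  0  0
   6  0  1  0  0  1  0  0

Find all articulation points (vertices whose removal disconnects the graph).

An articulation point is a vertex whose removal disconnects the graph.
Articulation points: [1, 4, 6]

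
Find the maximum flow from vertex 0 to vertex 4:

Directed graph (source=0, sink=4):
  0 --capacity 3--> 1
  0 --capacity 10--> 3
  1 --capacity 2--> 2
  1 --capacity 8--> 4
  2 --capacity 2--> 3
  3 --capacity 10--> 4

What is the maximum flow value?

Computing max flow:
  Flow on (0->1): 3/3
  Flow on (0->3): 10/10
  Flow on (1->4): 3/8
  Flow on (3->4): 10/10
Maximum flow = 13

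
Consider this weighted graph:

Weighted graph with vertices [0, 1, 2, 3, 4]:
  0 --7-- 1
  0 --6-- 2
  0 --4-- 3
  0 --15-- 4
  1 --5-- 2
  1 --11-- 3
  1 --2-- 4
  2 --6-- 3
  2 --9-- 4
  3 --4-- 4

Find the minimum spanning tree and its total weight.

Applying Kruskal's algorithm (sort edges by weight, add if no cycle):
  Add (1,4) w=2
  Add (0,3) w=4
  Add (3,4) w=4
  Add (1,2) w=5
  Skip (0,2) w=6 (creates cycle)
  Skip (2,3) w=6 (creates cycle)
  Skip (0,1) w=7 (creates cycle)
  Skip (2,4) w=9 (creates cycle)
  Skip (1,3) w=11 (creates cycle)
  Skip (0,4) w=15 (creates cycle)
MST weight = 15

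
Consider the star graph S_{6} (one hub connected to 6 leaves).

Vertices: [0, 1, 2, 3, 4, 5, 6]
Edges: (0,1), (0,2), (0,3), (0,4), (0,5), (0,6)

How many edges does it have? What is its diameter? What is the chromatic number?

Star graph S_{6}: the hub connects to all 6 leaves.
Edges = 6.
Diameter = 2 (any leaf to hub is 1, leaf to leaf through hub is 2).
Star graphs are bipartite (hub vs leaves), so chromatic number = 2.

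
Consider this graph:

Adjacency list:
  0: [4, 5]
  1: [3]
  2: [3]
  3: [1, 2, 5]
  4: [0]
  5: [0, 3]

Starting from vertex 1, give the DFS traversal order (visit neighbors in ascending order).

DFS from vertex 1 (neighbors processed in ascending order):
Visit order: 1, 3, 2, 5, 0, 4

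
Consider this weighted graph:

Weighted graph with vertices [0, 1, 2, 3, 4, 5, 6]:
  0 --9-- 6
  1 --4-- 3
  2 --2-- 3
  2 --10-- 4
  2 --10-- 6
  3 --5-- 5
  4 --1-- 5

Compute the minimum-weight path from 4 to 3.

Using Dijkstra's algorithm from vertex 4:
Shortest path: 4 -> 5 -> 3
Total weight: 1 + 5 = 6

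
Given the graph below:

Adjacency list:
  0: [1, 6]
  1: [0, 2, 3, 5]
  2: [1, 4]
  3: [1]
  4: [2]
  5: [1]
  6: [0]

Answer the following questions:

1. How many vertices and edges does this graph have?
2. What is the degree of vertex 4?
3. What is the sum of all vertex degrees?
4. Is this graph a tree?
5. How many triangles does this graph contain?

Count: 7 vertices, 6 edges.
Vertex 4 has neighbors [2], degree = 1.
Handshaking lemma: 2 * 6 = 12.
A graph is a tree iff it is connected and has exactly n-1 edges. This graph is connected (all 7 vertices in one component) and has 7-1 = 6 edges. It is a tree.
Number of triangles = 0.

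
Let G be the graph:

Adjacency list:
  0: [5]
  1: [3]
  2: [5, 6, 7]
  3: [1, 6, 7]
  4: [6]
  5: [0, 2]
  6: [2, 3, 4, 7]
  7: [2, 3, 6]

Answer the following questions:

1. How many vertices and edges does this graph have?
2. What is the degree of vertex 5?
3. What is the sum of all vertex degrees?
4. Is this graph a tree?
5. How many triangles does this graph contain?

Count: 8 vertices, 9 edges.
Vertex 5 has neighbors [0, 2], degree = 2.
Handshaking lemma: 2 * 9 = 18.
A tree on 8 vertices has 7 edges. This graph has 9 edges (2 extra). Not a tree.
Number of triangles = 2.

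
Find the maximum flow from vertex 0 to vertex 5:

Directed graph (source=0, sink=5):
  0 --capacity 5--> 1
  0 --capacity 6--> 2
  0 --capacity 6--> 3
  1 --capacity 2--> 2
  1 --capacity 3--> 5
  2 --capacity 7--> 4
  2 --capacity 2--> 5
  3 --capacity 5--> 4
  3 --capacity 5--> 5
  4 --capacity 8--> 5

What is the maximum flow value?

Computing max flow:
  Flow on (0->1): 5/5
  Flow on (0->2): 6/6
  Flow on (0->3): 6/6
  Flow on (1->2): 2/2
  Flow on (1->5): 3/3
  Flow on (2->4): 6/7
  Flow on (2->5): 2/2
  Flow on (3->4): 1/5
  Flow on (3->5): 5/5
  Flow on (4->5): 7/8
Maximum flow = 17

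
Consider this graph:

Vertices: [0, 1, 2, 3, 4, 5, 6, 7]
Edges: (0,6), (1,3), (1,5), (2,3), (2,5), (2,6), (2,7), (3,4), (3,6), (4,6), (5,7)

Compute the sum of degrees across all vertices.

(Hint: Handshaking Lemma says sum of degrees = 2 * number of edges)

Count edges: 11 edges.
By Handshaking Lemma: sum of degrees = 2 * 11 = 22.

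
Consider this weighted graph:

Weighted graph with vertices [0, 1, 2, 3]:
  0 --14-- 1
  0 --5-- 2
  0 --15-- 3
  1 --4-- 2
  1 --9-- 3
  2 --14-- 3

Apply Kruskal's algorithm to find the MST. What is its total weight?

Applying Kruskal's algorithm (sort edges by weight, add if no cycle):
  Add (1,2) w=4
  Add (0,2) w=5
  Add (1,3) w=9
  Skip (0,1) w=14 (creates cycle)
  Skip (2,3) w=14 (creates cycle)
  Skip (0,3) w=15 (creates cycle)
MST weight = 18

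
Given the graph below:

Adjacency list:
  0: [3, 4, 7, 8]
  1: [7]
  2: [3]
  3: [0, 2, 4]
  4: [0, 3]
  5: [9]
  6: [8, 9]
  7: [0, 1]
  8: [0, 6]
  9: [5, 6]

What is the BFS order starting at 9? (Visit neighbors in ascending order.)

BFS from vertex 9 (neighbors processed in ascending order):
Visit order: 9, 5, 6, 8, 0, 3, 4, 7, 2, 1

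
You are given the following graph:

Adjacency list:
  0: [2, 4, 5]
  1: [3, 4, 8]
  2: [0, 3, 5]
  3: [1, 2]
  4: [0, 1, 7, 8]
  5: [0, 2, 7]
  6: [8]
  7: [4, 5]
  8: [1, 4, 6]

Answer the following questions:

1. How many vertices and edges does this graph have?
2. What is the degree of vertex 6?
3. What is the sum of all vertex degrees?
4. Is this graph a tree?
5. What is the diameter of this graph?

Count: 9 vertices, 12 edges.
Vertex 6 has neighbors [8], degree = 1.
Handshaking lemma: 2 * 12 = 24.
A tree on 9 vertices has 8 edges. This graph has 12 edges (4 extra). Not a tree.
Diameter (longest shortest path) = 4.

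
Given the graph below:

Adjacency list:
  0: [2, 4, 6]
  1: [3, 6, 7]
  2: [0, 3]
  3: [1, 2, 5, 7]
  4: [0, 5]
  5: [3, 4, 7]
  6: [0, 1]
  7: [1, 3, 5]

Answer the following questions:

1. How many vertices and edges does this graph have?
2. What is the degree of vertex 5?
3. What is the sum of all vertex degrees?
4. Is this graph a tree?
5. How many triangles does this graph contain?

Count: 8 vertices, 11 edges.
Vertex 5 has neighbors [3, 4, 7], degree = 3.
Handshaking lemma: 2 * 11 = 22.
A tree on 8 vertices has 7 edges. This graph has 11 edges (4 extra). Not a tree.
Number of triangles = 2.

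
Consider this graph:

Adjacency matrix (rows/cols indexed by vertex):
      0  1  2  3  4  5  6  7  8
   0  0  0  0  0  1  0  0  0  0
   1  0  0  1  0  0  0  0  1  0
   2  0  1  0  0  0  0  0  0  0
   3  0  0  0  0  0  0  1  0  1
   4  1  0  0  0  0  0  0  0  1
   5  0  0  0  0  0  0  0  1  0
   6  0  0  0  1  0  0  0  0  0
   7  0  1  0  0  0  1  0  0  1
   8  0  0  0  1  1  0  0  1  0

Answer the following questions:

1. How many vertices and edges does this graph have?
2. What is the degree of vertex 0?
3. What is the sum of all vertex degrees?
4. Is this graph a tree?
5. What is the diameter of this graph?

Count: 9 vertices, 8 edges.
Vertex 0 has neighbors [4], degree = 1.
Handshaking lemma: 2 * 8 = 16.
A graph is a tree iff it is connected and has exactly n-1 edges. This graph is connected (all 9 vertices in one component) and has 9-1 = 8 edges. It is a tree.
Diameter (longest shortest path) = 5.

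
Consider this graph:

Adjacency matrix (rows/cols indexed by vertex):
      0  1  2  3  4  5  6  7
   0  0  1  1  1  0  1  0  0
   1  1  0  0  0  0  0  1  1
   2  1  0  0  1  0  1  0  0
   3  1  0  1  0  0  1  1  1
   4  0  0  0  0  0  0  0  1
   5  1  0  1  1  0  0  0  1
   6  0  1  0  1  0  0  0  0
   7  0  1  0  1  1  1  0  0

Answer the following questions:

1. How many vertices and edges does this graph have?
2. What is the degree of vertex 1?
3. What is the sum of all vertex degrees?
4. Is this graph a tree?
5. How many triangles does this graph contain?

Count: 8 vertices, 13 edges.
Vertex 1 has neighbors [0, 6, 7], degree = 3.
Handshaking lemma: 2 * 13 = 26.
A tree on 8 vertices has 7 edges. This graph has 13 edges (6 extra). Not a tree.
Number of triangles = 5.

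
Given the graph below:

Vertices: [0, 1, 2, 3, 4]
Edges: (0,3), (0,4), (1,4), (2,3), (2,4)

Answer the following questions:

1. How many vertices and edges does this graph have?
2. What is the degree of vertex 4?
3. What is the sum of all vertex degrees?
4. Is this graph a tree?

Count: 5 vertices, 5 edges.
Vertex 4 has neighbors [0, 1, 2], degree = 3.
Handshaking lemma: 2 * 5 = 10.
A tree on 5 vertices has 4 edges. This graph has 5 edges (1 extra). Not a tree.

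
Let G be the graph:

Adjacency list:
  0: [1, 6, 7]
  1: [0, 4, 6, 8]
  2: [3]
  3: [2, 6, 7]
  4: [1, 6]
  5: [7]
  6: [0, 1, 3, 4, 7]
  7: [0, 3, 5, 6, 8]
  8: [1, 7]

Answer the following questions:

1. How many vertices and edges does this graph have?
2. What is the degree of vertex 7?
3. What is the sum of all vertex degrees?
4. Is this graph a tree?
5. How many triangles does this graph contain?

Count: 9 vertices, 13 edges.
Vertex 7 has neighbors [0, 3, 5, 6, 8], degree = 5.
Handshaking lemma: 2 * 13 = 26.
A tree on 9 vertices has 8 edges. This graph has 13 edges (5 extra). Not a tree.
Number of triangles = 4.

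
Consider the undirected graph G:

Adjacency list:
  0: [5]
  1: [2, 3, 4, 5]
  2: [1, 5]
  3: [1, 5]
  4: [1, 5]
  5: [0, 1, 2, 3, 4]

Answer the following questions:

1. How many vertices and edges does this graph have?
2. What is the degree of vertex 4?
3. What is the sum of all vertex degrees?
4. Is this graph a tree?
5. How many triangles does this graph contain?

Count: 6 vertices, 8 edges.
Vertex 4 has neighbors [1, 5], degree = 2.
Handshaking lemma: 2 * 8 = 16.
A tree on 6 vertices has 5 edges. This graph has 8 edges (3 extra). Not a tree.
Number of triangles = 3.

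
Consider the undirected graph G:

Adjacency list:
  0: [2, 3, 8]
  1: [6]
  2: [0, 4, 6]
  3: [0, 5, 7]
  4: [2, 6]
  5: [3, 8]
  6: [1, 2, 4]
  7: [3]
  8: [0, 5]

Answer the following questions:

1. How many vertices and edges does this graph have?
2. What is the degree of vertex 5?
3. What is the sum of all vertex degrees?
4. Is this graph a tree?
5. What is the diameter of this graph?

Count: 9 vertices, 10 edges.
Vertex 5 has neighbors [3, 8], degree = 2.
Handshaking lemma: 2 * 10 = 20.
A tree on 9 vertices has 8 edges. This graph has 10 edges (2 extra). Not a tree.
Diameter (longest shortest path) = 5.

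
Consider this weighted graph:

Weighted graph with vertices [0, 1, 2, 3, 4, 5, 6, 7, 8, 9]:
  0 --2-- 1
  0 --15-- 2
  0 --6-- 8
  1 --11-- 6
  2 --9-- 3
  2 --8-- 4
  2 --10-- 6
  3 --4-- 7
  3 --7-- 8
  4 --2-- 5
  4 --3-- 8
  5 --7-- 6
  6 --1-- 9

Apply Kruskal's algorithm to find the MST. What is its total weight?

Applying Kruskal's algorithm (sort edges by weight, add if no cycle):
  Add (6,9) w=1
  Add (0,1) w=2
  Add (4,5) w=2
  Add (4,8) w=3
  Add (3,7) w=4
  Add (0,8) w=6
  Add (3,8) w=7
  Add (5,6) w=7
  Add (2,4) w=8
  Skip (2,3) w=9 (creates cycle)
  Skip (2,6) w=10 (creates cycle)
  Skip (1,6) w=11 (creates cycle)
  Skip (0,2) w=15 (creates cycle)
MST weight = 40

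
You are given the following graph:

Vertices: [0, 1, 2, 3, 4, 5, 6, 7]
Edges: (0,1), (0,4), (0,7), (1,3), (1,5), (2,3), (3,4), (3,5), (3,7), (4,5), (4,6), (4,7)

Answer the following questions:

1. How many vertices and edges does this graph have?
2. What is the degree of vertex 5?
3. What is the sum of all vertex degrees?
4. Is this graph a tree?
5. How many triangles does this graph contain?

Count: 8 vertices, 12 edges.
Vertex 5 has neighbors [1, 3, 4], degree = 3.
Handshaking lemma: 2 * 12 = 24.
A tree on 8 vertices has 7 edges. This graph has 12 edges (5 extra). Not a tree.
Number of triangles = 4.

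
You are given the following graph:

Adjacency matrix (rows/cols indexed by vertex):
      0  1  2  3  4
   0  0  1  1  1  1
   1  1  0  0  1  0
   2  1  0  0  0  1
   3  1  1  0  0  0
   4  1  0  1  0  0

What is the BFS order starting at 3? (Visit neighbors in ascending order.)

BFS from vertex 3 (neighbors processed in ascending order):
Visit order: 3, 0, 1, 2, 4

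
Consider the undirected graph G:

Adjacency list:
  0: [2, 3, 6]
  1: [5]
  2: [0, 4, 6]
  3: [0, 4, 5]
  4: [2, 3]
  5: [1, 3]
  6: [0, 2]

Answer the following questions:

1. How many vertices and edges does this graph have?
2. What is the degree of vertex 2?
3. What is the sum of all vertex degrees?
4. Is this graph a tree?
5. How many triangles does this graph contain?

Count: 7 vertices, 8 edges.
Vertex 2 has neighbors [0, 4, 6], degree = 3.
Handshaking lemma: 2 * 8 = 16.
A tree on 7 vertices has 6 edges. This graph has 8 edges (2 extra). Not a tree.
Number of triangles = 1.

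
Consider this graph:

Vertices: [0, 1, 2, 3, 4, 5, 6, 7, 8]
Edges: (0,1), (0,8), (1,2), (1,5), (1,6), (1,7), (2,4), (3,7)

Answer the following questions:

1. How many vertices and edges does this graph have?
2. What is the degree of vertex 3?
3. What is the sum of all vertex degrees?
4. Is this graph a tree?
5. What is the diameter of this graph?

Count: 9 vertices, 8 edges.
Vertex 3 has neighbors [7], degree = 1.
Handshaking lemma: 2 * 8 = 16.
A graph is a tree iff it is connected and has exactly n-1 edges. This graph is connected (all 9 vertices in one component) and has 9-1 = 8 edges. It is a tree.
Diameter (longest shortest path) = 4.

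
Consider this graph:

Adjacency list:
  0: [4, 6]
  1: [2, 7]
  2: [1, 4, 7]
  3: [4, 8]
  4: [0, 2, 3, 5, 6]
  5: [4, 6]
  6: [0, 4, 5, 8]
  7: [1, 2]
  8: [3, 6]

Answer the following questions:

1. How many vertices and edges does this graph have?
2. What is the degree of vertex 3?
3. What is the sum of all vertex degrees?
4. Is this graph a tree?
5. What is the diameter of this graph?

Count: 9 vertices, 12 edges.
Vertex 3 has neighbors [4, 8], degree = 2.
Handshaking lemma: 2 * 12 = 24.
A tree on 9 vertices has 8 edges. This graph has 12 edges (4 extra). Not a tree.
Diameter (longest shortest path) = 4.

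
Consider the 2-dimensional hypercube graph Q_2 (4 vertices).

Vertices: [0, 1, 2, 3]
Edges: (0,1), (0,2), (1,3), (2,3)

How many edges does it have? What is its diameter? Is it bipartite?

The 2-dimensional hypercube Q_2 has 4 vertices and each vertex has degree 2.
Total edges = 4 * 2 / 2 = 4.
Diameter = 2 (max Hamming distance between binary labels).
Hypercubes are bipartite (partition by parity of binary representation).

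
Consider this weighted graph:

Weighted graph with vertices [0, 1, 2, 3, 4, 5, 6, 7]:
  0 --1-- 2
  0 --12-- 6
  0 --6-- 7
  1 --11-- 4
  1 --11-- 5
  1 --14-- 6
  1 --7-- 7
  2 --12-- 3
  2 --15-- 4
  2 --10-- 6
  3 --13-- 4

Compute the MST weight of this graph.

Applying Kruskal's algorithm (sort edges by weight, add if no cycle):
  Add (0,2) w=1
  Add (0,7) w=6
  Add (1,7) w=7
  Add (2,6) w=10
  Add (1,5) w=11
  Add (1,4) w=11
  Skip (0,6) w=12 (creates cycle)
  Add (2,3) w=12
  Skip (3,4) w=13 (creates cycle)
  Skip (1,6) w=14 (creates cycle)
  Skip (2,4) w=15 (creates cycle)
MST weight = 58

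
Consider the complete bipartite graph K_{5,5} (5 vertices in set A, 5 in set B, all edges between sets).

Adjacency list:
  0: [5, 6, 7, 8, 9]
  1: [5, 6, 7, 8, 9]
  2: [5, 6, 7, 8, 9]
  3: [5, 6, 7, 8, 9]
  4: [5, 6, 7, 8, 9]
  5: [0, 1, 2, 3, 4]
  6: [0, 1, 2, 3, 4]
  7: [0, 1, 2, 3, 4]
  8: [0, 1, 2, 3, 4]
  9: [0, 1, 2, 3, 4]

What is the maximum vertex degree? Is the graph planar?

Set-A vertices have degree 5; set-B vertices have degree 5. Maximum degree = max(5,5) = 5.
K_{5,5} contains K_{3,3} as a subgraph (since both sides have >= 3 vertices); by Kuratowski's theorem it is not planar.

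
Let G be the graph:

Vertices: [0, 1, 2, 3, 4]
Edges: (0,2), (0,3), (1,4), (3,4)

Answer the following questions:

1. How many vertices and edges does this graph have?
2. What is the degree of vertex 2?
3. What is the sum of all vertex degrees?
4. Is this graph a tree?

Count: 5 vertices, 4 edges.
Vertex 2 has neighbors [0], degree = 1.
Handshaking lemma: 2 * 4 = 8.
A graph is a tree iff it is connected and has exactly n-1 edges. This graph is connected (all 5 vertices in one component) and has 5-1 = 4 edges. It is a tree.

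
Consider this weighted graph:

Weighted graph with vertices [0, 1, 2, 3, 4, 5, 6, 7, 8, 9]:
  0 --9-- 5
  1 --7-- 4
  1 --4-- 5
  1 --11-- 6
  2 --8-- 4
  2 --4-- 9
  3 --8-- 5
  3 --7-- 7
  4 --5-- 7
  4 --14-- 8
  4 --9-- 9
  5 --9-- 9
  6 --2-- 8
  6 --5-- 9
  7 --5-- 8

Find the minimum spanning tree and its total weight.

Applying Kruskal's algorithm (sort edges by weight, add if no cycle):
  Add (6,8) w=2
  Add (1,5) w=4
  Add (2,9) w=4
  Add (4,7) w=5
  Add (6,9) w=5
  Add (7,8) w=5
  Add (1,4) w=7
  Add (3,7) w=7
  Skip (2,4) w=8 (creates cycle)
  Skip (3,5) w=8 (creates cycle)
  Add (0,5) w=9
  Skip (4,9) w=9 (creates cycle)
  Skip (5,9) w=9 (creates cycle)
  Skip (1,6) w=11 (creates cycle)
  Skip (4,8) w=14 (creates cycle)
MST weight = 48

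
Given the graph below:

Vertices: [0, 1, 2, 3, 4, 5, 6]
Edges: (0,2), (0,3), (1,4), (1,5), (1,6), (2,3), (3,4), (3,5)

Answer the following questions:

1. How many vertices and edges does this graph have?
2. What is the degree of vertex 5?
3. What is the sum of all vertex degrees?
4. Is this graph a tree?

Count: 7 vertices, 8 edges.
Vertex 5 has neighbors [1, 3], degree = 2.
Handshaking lemma: 2 * 8 = 16.
A tree on 7 vertices has 6 edges. This graph has 8 edges (2 extra). Not a tree.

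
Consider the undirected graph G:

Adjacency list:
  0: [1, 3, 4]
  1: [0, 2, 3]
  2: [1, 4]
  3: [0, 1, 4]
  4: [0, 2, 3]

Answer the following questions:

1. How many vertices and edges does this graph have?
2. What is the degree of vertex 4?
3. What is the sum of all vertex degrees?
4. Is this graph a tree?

Count: 5 vertices, 7 edges.
Vertex 4 has neighbors [0, 2, 3], degree = 3.
Handshaking lemma: 2 * 7 = 14.
A tree on 5 vertices has 4 edges. This graph has 7 edges (3 extra). Not a tree.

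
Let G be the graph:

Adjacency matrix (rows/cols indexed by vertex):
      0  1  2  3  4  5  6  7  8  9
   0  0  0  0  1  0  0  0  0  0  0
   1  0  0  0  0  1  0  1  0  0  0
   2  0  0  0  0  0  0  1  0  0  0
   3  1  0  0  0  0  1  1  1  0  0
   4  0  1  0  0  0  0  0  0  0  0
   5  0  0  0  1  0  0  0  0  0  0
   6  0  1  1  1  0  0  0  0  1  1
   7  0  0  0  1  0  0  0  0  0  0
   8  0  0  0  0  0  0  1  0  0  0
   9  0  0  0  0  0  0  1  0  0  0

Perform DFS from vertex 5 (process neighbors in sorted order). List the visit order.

DFS from vertex 5 (neighbors processed in ascending order):
Visit order: 5, 3, 0, 6, 1, 4, 2, 8, 9, 7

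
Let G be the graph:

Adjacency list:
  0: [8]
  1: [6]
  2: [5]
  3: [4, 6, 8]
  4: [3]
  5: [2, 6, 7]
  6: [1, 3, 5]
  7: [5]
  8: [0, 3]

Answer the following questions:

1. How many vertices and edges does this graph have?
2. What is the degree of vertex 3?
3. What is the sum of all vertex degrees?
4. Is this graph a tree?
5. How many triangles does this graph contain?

Count: 9 vertices, 8 edges.
Vertex 3 has neighbors [4, 6, 8], degree = 3.
Handshaking lemma: 2 * 8 = 16.
A graph is a tree iff it is connected and has exactly n-1 edges. This graph is connected (all 9 vertices in one component) and has 9-1 = 8 edges. It is a tree.
Number of triangles = 0.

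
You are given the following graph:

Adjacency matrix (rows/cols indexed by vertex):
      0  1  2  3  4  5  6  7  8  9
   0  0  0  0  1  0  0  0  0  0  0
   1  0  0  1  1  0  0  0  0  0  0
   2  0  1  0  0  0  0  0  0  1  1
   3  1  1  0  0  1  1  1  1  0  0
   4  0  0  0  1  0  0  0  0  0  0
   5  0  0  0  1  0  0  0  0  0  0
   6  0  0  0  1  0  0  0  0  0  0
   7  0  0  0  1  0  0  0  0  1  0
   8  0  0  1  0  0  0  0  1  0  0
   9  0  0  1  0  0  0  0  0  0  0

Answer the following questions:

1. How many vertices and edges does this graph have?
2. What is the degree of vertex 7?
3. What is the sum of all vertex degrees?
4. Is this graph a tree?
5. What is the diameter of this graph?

Count: 10 vertices, 10 edges.
Vertex 7 has neighbors [3, 8], degree = 2.
Handshaking lemma: 2 * 10 = 20.
A tree on 10 vertices has 9 edges. This graph has 10 edges (1 extra). Not a tree.
Diameter (longest shortest path) = 4.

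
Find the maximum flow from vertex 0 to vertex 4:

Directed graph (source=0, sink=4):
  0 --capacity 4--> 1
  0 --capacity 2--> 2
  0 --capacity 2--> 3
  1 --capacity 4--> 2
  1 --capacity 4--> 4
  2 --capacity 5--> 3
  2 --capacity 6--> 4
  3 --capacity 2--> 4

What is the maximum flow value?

Computing max flow:
  Flow on (0->1): 4/4
  Flow on (0->2): 2/2
  Flow on (0->3): 2/2
  Flow on (1->4): 4/4
  Flow on (2->4): 2/6
  Flow on (3->4): 2/2
Maximum flow = 8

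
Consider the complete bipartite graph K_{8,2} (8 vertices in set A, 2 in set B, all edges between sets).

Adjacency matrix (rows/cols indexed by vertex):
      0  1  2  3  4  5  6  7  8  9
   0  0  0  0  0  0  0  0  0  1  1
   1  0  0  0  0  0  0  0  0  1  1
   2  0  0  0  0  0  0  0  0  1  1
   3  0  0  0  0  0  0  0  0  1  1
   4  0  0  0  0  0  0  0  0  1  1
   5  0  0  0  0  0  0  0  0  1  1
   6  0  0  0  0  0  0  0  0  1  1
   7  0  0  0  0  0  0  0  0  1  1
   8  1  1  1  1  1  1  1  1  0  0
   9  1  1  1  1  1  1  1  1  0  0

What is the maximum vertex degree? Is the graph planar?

Set-A vertices have degree 2; set-B vertices have degree 8. Maximum degree = max(8,2) = 8.
min(8,2) <= 2, so K_{8,2} avoids a K_{3,3} subdivision and is planar.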